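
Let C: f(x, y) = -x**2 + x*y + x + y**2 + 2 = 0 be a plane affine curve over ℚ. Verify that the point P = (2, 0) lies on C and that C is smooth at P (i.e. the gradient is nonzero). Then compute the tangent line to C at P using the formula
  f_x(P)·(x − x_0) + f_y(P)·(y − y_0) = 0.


Tangent line at P: -3*x + 2*y + 6 = 0.

Step 1: f(2, 0) = 0, so P lies on C.
Step 2: partial derivatives
  f_x(x, y) = -2*x + y + 1, f_y(x, y) = x + 2*y.
  f_x(P) = -3, f_y(P) = 2 (gradient nonzero, so P is smooth).
Step 3: tangent line at P: -3·(x − 2) + 2·(y − 0) = 0.
Expanding: -3*x + 2*y + 6 = 0.


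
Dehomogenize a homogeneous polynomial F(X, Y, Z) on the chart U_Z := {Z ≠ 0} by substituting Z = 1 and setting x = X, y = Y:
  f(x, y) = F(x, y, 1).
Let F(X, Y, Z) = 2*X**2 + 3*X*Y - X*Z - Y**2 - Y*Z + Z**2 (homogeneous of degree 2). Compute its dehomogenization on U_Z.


f(x, y) = 2*x**2 + 3*x*y - x - y**2 - y + 1

On U_Z we set Z = 1. Each monomial c·X^i·Y^j·Z^k in F becomes c·x^i·y^j·1^k = c·x^i·y^j.
Substituting Z = 1: F(X, Y, 1) = 2*x**2 + 3*x*y - x - y**2 - y + 1.
Note: deg(f) ≤ deg(F) = 2; strict inequality happens when F is divisible by Z (lost terms).


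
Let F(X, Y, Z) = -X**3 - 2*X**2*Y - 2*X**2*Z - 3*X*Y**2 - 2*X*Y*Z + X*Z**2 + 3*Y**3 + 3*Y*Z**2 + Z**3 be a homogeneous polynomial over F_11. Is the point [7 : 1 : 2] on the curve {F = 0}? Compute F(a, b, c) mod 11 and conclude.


F(7,1,2) ≡ 3 (mod 11); P is NOT on the curve.

Evaluate F(7, 1, 2) term-by-term (mod 11).
  -X**3 ↦ -1·343·1·1 = -343
  -2*X**2*Y ↦ -2·49·1·1 = -98
  -2*X**2*Z ↦ -2·49·1·2 = -196
  -3*X*Y**2 ↦ -3·7·1·1 = -21
  -2*X*Y*Z ↦ -2·7·1·2 = -28
  X*Z**2 ↦ 1·7·1·4 = 28
  3*Y**3 ↦ 3·1·1·1 = 3
  3*Y*Z**2 ↦ 3·1·1·4 = 12
  Z**3 ↦ 1·1·1·8 = 8
Sum: F(7, 1, 2) = (-343) + (-98) + (-196) + (-21) + (-28) + (28) + (3) + (12) + (8) = -635.
Reducing mod 11: -635 ≡ 3 (mod 11).
Since F(a, b, c) ≡ 3 ≠ 0 (mod 11), P does NOT lie on the curve.


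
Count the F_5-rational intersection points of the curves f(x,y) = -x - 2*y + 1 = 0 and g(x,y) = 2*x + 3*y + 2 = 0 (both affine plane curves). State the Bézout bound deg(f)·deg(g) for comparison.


Common zeros: {(3, 4)}; count = 1; Bézout bound = 1.

deg(f) = 1, deg(g) = 1, so Bézout bound = 1.
Scan x ∈ F_5. For each x, list the y ∈ F_5 with f(x, y) ≡ 0 and those with g(x, y) ≡ 0 (mod 5); the common zeros in that column are the intersection.
  x = 0: f ≡ 0 at y ∈ {3}; g ≡ 0 at y ∈ {1}; common: ∅.
  x = 1: f ≡ 0 at y ∈ {0}; g ≡ 0 at y ∈ {2}; common: ∅.
  x = 2: f ≡ 0 at y ∈ {2}; g ≡ 0 at y ∈ {3}; common: ∅.
  x = 3: f ≡ 0 at y ∈ {4}; g ≡ 0 at y ∈ {4}; common: {4}.
  x = 4: f ≡ 0 at y ∈ {1}; g ≡ 0 at y ∈ {0}; common: ∅.
Collecting: common zeros = {(3, 4)}, so the count is 1.
Comparison with the Bézout bound: 1 ≤ 1 = deg(f)·deg(g), as expected for curves with no common component (the bound is attained).


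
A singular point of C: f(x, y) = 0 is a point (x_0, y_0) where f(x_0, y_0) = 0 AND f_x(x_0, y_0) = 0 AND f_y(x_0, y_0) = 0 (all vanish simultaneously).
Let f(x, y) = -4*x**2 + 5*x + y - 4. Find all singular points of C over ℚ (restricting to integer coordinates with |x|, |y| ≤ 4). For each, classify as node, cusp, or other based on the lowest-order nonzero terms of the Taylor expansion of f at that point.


No singular points in the scanned grid; C is smooth there.

Compute partial derivatives:
  f_x = 5 - 8*x.
  f_y = 1.
f_y = 1 is a nonzero constant, so f_y never vanishes: no point (x, y) can satisfy f = f_x = f_y = 0. In particular no (x, y) ∈ {−4, ..., 4}² is singular; the curve is smooth.


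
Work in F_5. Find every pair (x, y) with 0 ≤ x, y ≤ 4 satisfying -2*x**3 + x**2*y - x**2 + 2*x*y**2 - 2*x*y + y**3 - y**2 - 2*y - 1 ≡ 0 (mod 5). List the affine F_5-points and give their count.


Affine F_5-points: {(1, 1), (2, 2), (4, 0), (4, 4)}; count = 4.

For each of the 25 pairs (x, y) ∈ F_5², evaluate f(x, y) mod 5. Record the zeros.
  x = 0: [0↦4, 1↦2, 2↦4, 3↦1, 4↦4]  zeros at y ∈ ∅
  x = 1: [0↦1, 1↦0, 2↦2, 3↦3, 4↦4]  zeros at y ∈ {1}
  x = 2: [0↦4, 1↦1, 2↦0, 3↦2, 4↦3]  zeros at y ∈ {2}
  x = 3: [0↦1, 1↦3, 2↦1, 3↦1, 4↦4]  zeros at y ∈ ∅
  x = 4: [0↦0, 1↦4, 2↦3, 3↦3, 4↦0]  zeros at y ∈ {0, 4}
Collecting zeros: affine points = {(1, 1), (2, 2), (4, 0), (4, 4)}.
Total count |C(F_5)_aff| = 4.


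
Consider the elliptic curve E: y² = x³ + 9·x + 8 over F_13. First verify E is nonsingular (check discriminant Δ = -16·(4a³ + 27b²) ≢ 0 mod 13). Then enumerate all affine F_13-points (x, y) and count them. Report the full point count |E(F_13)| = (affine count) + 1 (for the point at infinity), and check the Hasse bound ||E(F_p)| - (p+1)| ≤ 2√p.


Affine points = {(3, 6), (3, 7), (4, 2), (4, 11), (5, 3), (5, 10), (9, 5), (9, 8)}; affine count = 8; |E(F_13)| = 9.

Discriminant check: Δ ∝ 4a³ + 27b² = 4·9³ + 27·8² = 4·729 + 27·64 ≡ 3 (mod 13). Nonzero ⇒ E is nonsingular.
For each x ∈ F_13, compute rhs = x³ + 9·x + 8 mod 13, then count y ∈ F_13 with y² ≡ rhs.
  x = 0: rhs = 8, matching y values: none (0 points).
  x = 1: rhs = 5, matching y values: none (0 points).
  x = 2: rhs = 8, matching y values: none (0 points).
  x = 3: rhs = 10, matching y values: 6, 7 (2 points).
  x = 4: rhs = 4, matching y values: 2, 11 (2 points).
  x = 5: rhs = 9, matching y values: 3, 10 (2 points).
  x = 6: rhs = 5, matching y values: none (0 points).
  x = 7: rhs = 11, matching y values: none (0 points).
  x = 8: rhs = 7, matching y values: none (0 points).
  x = 9: rhs = 12, matching y values: 5, 8 (2 points).
  x = 10: rhs = 6, matching y values: none (0 points).
  x = 11: rhs = 8, matching y values: none (0 points).
  x = 12: rhs = 11, matching y values: none (0 points).
Total affine count: 8.
Full point count |E(F_13)| = 8 + 1 = 9.
Hasse bound: |9 − (13+1)| = |-5| = 5 ≤ 2√13 ≈ 7.2111 ✓.


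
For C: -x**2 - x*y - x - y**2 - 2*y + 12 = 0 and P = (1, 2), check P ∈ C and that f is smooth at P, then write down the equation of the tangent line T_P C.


Tangent line at P: -5*x - 7*y + 19 = 0.

Step 1: f(1, 2) = 0, so P lies on C.
Step 2: partial derivatives
  f_x(x, y) = -2*x - y - 1, f_y(x, y) = -x - 2*y - 2.
  f_x(P) = -5, f_y(P) = -7 (gradient nonzero, so P is smooth).
Step 3: tangent line at P: -5·(x − 1) + -7·(y − 2) = 0.
Expanding: -5*x - 7*y + 19 = 0.


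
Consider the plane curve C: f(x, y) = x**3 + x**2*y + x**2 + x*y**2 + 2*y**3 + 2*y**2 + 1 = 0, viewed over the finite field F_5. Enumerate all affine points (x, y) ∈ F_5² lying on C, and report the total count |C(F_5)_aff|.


Affine F_5-points: {(0, 1), (0, 2), (2, 3), (4, 1)}; count = 4.

For each of the 25 pairs (x, y) ∈ F_5², evaluate f(x, y) mod 5. Record the zeros.
  x = 0: [0↦1, 1↦0, 2↦0, 3↦3, 4↦1]  zeros at y ∈ {1, 2}
  x = 1: [0↦3, 1↦4, 2↦3, 3↦2, 4↦3]  zeros at y ∈ ∅
  x = 2: [0↦3, 1↦3, 2↦3, 3↦0, 4↦1]  zeros at y ∈ {3}
  x = 3: [0↦2, 1↦3, 2↦1, 3↦3, 4↦1]  zeros at y ∈ ∅
  x = 4: [0↦1, 1↦0, 2↦3, 3↦2, 4↦4]  zeros at y ∈ {1}
Collecting zeros: affine points = {(0, 1), (0, 2), (2, 3), (4, 1)}.
Total count |C(F_5)_aff| = 4.


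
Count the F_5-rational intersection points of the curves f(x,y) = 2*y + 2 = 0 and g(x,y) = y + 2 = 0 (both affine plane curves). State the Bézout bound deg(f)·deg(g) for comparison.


Common zeros: ∅; count = 0; Bézout bound = 1.

deg(f) = 1, deg(g) = 1, so Bézout bound = 1.
Scan x ∈ F_5. For each x, list the y ∈ F_5 with f(x, y) ≡ 0 and those with g(x, y) ≡ 0 (mod 5); the common zeros in that column are the intersection.
  x = 0: f ≡ 0 at y ∈ {4}; g ≡ 0 at y ∈ {3}; common: ∅.
  x = 1: f ≡ 0 at y ∈ {4}; g ≡ 0 at y ∈ {3}; common: ∅.
  x = 2: f ≡ 0 at y ∈ {4}; g ≡ 0 at y ∈ {3}; common: ∅.
  x = 3: f ≡ 0 at y ∈ {4}; g ≡ 0 at y ∈ {3}; common: ∅.
  x = 4: f ≡ 0 at y ∈ {4}; g ≡ 0 at y ∈ {3}; common: ∅.
Collecting: common zeros = ∅, so the count is 0.
Comparison with the Bézout bound: 0 ≤ 1 = deg(f)·deg(g), as expected for curves with no common component (the affine F_5-count falls short of the bound because intersections may lie at infinity, over extension fields, or carry multiplicity).


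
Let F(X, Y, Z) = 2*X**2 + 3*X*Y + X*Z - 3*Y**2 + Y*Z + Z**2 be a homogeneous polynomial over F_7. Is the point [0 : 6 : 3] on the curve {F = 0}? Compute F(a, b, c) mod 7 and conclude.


F(0,6,3) ≡ 3 (mod 7); P is NOT on the curve.

Evaluate F(0, 6, 3) term-by-term (mod 7).
  2*X**2 ↦ 2·0·1·1 = 0
  3*X*Y ↦ 3·0·6·1 = 0
  X*Z ↦ 1·0·1·3 = 0
  -3*Y**2 ↦ -3·1·36·1 = -108
  Y*Z ↦ 1·1·6·3 = 18
  Z**2 ↦ 1·1·1·9 = 9
Sum: F(0, 6, 3) = (0) + (0) + (0) + (-108) + (18) + (9) = -81.
Reducing mod 7: -81 ≡ 3 (mod 7).
Since F(a, b, c) ≡ 3 ≠ 0 (mod 7), P does NOT lie on the curve.


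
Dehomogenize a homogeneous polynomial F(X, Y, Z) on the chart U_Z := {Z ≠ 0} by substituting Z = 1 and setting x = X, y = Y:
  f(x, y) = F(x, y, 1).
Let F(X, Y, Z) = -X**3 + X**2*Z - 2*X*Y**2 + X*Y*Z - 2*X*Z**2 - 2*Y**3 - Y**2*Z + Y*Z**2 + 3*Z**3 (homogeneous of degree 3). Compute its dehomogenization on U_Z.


f(x, y) = -x**3 + x**2 - 2*x*y**2 + x*y - 2*x - 2*y**3 - y**2 + y + 3

On U_Z we set Z = 1. Each monomial c·X^i·Y^j·Z^k in F becomes c·x^i·y^j·1^k = c·x^i·y^j.
Substituting Z = 1: F(X, Y, 1) = -x**3 + x**2 - 2*x*y**2 + x*y - 2*x - 2*y**3 - y**2 + y + 3.
Note: deg(f) ≤ deg(F) = 3; strict inequality happens when F is divisible by Z (lost terms).


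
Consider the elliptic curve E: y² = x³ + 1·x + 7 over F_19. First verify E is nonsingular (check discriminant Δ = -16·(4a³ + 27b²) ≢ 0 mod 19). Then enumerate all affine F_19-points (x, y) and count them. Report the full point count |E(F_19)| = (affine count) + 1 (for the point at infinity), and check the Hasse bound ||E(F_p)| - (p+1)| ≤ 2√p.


Affine points = {(0, 8), (0, 11), (1, 3), (1, 16), (2, 6), (2, 13), (5, 2), (5, 17), (6, 1), (6, 18), (9, 2), (9, 17), (11, 0), (17, 4), (17, 15), (18, 9), (18, 10)}; affine count = 17; |E(F_19)| = 18.

Discriminant check: Δ ∝ 4a³ + 27b² = 4·1³ + 27·7² = 4·1 + 27·49 ≡ 16 (mod 19). Nonzero ⇒ E is nonsingular.
For each x ∈ F_19, compute rhs = x³ + 1·x + 7 mod 19, then count y ∈ F_19 with y² ≡ rhs.
  x = 0: rhs = 7, matching y values: 8, 11 (2 points).
  x = 1: rhs = 9, matching y values: 3, 16 (2 points).
  x = 2: rhs = 17, matching y values: 6, 13 (2 points).
  x = 3: rhs = 18, matching y values: none (0 points).
  x = 4: rhs = 18, matching y values: none (0 points).
  x = 5: rhs = 4, matching y values: 2, 17 (2 points).
  x = 6: rhs = 1, matching y values: 1, 18 (2 points).
  x = 7: rhs = 15, matching y values: none (0 points).
  x = 8: rhs = 14, matching y values: none (0 points).
  x = 9: rhs = 4, matching y values: 2, 17 (2 points).
  x = 10: rhs = 10, matching y values: none (0 points).
  x = 11: rhs = 0, matching y values: 0 (1 points).
  x = 12: rhs = 18, matching y values: none (0 points).
  x = 13: rhs = 13, matching y values: none (0 points).
  x = 14: rhs = 10, matching y values: none (0 points).
  x = 15: rhs = 15, matching y values: none (0 points).
  x = 16: rhs = 15, matching y values: none (0 points).
  x = 17: rhs = 16, matching y values: 4, 15 (2 points).
  x = 18: rhs = 5, matching y values: 9, 10 (2 points).
Total affine count: 17.
Full point count |E(F_19)| = 17 + 1 = 18.
Hasse bound: |18 − (19+1)| = |-2| = 2 ≤ 2√19 ≈ 8.7178 ✓.


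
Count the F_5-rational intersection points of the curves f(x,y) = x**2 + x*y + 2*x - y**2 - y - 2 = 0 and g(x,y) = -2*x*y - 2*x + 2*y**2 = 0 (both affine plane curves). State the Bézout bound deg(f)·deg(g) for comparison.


Common zeros: ∅; count = 0; Bézout bound = 4.

deg(f) = 2, deg(g) = 2, so Bézout bound = 4.
Scan x ∈ F_5. For each x, list the y ∈ F_5 with f(x, y) ≡ 0 and those with g(x, y) ≡ 0 (mod 5); the common zeros in that column are the intersection.
  x = 0: f ≡ 0 at y ∈ ∅; g ≡ 0 at y ∈ {0}; common: ∅.
  x = 1: f ≡ 0 at y ∈ {1, 4}; g ≡ 0 at y ∈ {3}; common: ∅.
  x = 2: f ≡ 0 at y ∈ {3}; g ≡ 0 at y ∈ ∅; common: ∅.
  x = 3: f ≡ 0 at y ∈ {3, 4}; g ≡ 0 at y ∈ {1, 2}; common: ∅.
  x = 4: f ≡ 0 at y ∈ ∅; g ≡ 0 at y ∈ ∅; common: ∅.
Collecting: common zeros = ∅, so the count is 0.
Comparison with the Bézout bound: 0 ≤ 4 = deg(f)·deg(g), as expected for curves with no common component (the affine F_5-count falls short of the bound because intersections may lie at infinity, over extension fields, or carry multiplicity).


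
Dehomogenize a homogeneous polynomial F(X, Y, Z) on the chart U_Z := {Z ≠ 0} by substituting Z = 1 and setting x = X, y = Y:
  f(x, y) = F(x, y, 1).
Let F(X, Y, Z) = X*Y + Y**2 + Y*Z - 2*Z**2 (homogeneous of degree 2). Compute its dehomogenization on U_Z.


f(x, y) = x*y + y**2 + y - 2

On U_Z we set Z = 1. Each monomial c·X^i·Y^j·Z^k in F becomes c·x^i·y^j·1^k = c·x^i·y^j.
Substituting Z = 1: F(X, Y, 1) = x*y + y**2 + y - 2.
Note: deg(f) ≤ deg(F) = 2; strict inequality happens when F is divisible by Z (lost terms).


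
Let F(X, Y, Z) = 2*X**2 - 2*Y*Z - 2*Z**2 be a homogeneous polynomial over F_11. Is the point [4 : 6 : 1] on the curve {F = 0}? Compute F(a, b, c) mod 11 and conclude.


F(4,6,1) ≡ 7 (mod 11); P is NOT on the curve.

Evaluate F(4, 6, 1) term-by-term (mod 11).
  2*X**2 ↦ 2·16·1·1 = 32
  -2*Y*Z ↦ -2·1·6·1 = -12
  -2*Z**2 ↦ -2·1·1·1 = -2
Sum: F(4, 6, 1) = (32) + (-12) + (-2) = 18.
Reducing mod 11: 18 ≡ 7 (mod 11).
Since F(a, b, c) ≡ 7 ≠ 0 (mod 11), P does NOT lie on the curve.


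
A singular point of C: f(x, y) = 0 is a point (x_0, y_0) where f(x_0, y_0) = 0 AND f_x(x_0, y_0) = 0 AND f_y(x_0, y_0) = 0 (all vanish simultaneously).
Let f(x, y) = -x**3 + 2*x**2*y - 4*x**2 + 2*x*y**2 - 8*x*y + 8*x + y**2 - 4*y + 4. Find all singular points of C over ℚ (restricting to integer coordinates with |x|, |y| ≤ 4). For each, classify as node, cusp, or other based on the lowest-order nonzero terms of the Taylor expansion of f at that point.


Singular points: {(0, 2)}; classification: cusp.

Compute partial derivatives:
  f_x = -3*x**2 + 4*x*y - 8*x + 2*y**2 - 8*y + 8.
  f_y = 2*x**2 + 4*x*y - 8*x + 2*y - 4.
Scan x_0 ∈ {−4, ..., 4}. For each x_0, f_y(x_0, y) is a polynomial in y; find its integer roots y ∈ {−4, ..., 4}, then test f_x and f at those candidates.
  x = -4: f_y(-4, y) = 60 - 14*y; no integer root y with |y| ≤ 4.
  x = -3: f_y(-3, y) = 38 - 10*y; no integer root y with |y| ≤ 4.
  x = -2: f_y(-2, y) = 20 - 6*y; no integer root y with |y| ≤ 4.
  x = -1: f_y(-1, y) = 6 - 2*y; vanishes at y ∈ {3}. (-1, 3): f_x = -5 ≠ 0.
  x = 0: f_y(0, y) = 2*y - 4; vanishes at y ∈ {2}. (0, 2): f_x = 0, f = 0 — SINGULAR.
  x = 1: f_y(1, y) = 6*y - 10; no integer root y with |y| ≤ 4.
  x = 2: f_y(2, y) = 10*y - 12; no integer root y with |y| ≤ 4.
  x = 3: f_y(3, y) = 14*y - 10; no integer root y with |y| ≤ 4.
  x = 4: f_y(4, y) = 18*y - 4; no integer root y with |y| ≤ 4.
Only singular point on the grid: (0, 2).
Classify: substitute x = 0 + u, y = 2 + v and expand: f = -u**3 + 2*u**2*v + 2*u*v**2 + v**2.
No constant or linear terms (consistent with a singular point). Quadratic part: v**2. Cubic part: -u**3 + 2*u**2*v + 2*u*v**2.
The quadratic part v**2 is a perfect square, so there is a single (double) tangent line v = 0, i.e. y = 2. Restricting the cubic part to that line (v = 0) leaves -u**3 ≠ 0, so f is not divisible by v and the branch is v² ≈ u**3 to lowest order — this is a cusp.
Classification: cusp.


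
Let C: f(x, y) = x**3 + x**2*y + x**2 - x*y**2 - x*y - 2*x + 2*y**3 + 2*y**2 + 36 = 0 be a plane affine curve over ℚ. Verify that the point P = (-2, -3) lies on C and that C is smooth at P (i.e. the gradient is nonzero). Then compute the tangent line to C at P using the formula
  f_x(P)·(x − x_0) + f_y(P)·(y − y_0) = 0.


Tangent line at P: 12*x + 36*y + 132 = 0.

Step 1: f(-2, -3) = 0, so P lies on C.
Step 2: partial derivatives
  f_x(x, y) = 3*x**2 + 2*x*y + 2*x - y**2 - y - 2, f_y(x, y) = x**2 - 2*x*y - x + 6*y**2 + 4*y.
  f_x(P) = 12, f_y(P) = 36 (gradient nonzero, so P is smooth).
Step 3: tangent line at P: 12·(x − -2) + 36·(y − -3) = 0.
Expanding: 12*x + 36*y + 132 = 0.


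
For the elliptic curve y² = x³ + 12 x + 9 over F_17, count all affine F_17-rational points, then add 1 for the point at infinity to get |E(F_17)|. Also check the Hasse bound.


Affine points = {(0, 3), (0, 14), (3, 2), (3, 15), (4, 6), (4, 11), (6, 5), (6, 12), (9, 8), (9, 9), (13, 4), (13, 13), (16, 8), (16, 9)}; affine count = 14; |E(F_17)| = 15.

Discriminant check: Δ ∝ 4a³ + 27b² = 4·12³ + 27·9² = 4·1728 + 27·81 ≡ 4 (mod 17). Nonzero ⇒ E is nonsingular.
For each x ∈ F_17, compute rhs = x³ + 12·x + 9 mod 17, then count y ∈ F_17 with y² ≡ rhs.
  x = 0: rhs = 9, matching y values: 3, 14 (2 points).
  x = 1: rhs = 5, matching y values: none (0 points).
  x = 2: rhs = 7, matching y values: none (0 points).
  x = 3: rhs = 4, matching y values: 2, 15 (2 points).
  x = 4: rhs = 2, matching y values: 6, 11 (2 points).
  x = 5: rhs = 7, matching y values: none (0 points).
  x = 6: rhs = 8, matching y values: 5, 12 (2 points).
  x = 7: rhs = 11, matching y values: none (0 points).
  x = 8: rhs = 5, matching y values: none (0 points).
  x = 9: rhs = 13, matching y values: 8, 9 (2 points).
  x = 10: rhs = 7, matching y values: none (0 points).
  x = 11: rhs = 10, matching y values: none (0 points).
  x = 12: rhs = 11, matching y values: none (0 points).
  x = 13: rhs = 16, matching y values: 4, 13 (2 points).
  x = 14: rhs = 14, matching y values: none (0 points).
  x = 15: rhs = 11, matching y values: none (0 points).
  x = 16: rhs = 13, matching y values: 8, 9 (2 points).
Total affine count: 14.
Full point count |E(F_17)| = 14 + 1 = 15.
Hasse bound: |15 − (17+1)| = |-3| = 3 ≤ 2√17 ≈ 8.2462 ✓.


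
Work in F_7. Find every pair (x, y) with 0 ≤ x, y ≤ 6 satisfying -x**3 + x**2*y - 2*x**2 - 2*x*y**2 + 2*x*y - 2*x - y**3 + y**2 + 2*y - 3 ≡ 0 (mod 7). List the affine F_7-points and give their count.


Affine F_7-points: {(1, 5), (2, 6), (4, 2), (4, 3), (5, 1), (6, 4)}; count = 6.

For each of the 49 pairs (x, y) ∈ F_7², evaluate f(x, y) mod 7. Record the zeros.
  x = 0: [0↦4, 1↦6, 2↦4, 3↦6, 4↦6, 5↦5, 6↦4]  zeros at y ∈ ∅
  x = 1: [0↦6, 1↦2, 2↦4, 3↦6, 4↦2, 5↦0, 6↦1]  zeros at y ∈ {5}
  x = 2: [0↦5, 1↦4, 2↦5, 3↦2, 4↦3, 5↦2, 6↦0]  zeros at y ∈ {6}
  x = 3: [0↦2, 1↦6, 2↦1, 3↦2, 4↦3, 5↦5, 6↦2]  zeros at y ∈ ∅
  x = 4: [0↦5, 1↦2, 2↦0, 3↦0, 4↦3, 5↦3, 6↦1]  zeros at y ∈ {2, 3}
  x = 5: [0↦1, 1↦0, 2↦3, 3↦4, 4↦4, 5↦4, 6↦5]  zeros at y ∈ {1}
  x = 6: [0↦5, 1↦1, 2↦4, 3↦1, 4↦0, 5↦2, 6↦1]  zeros at y ∈ {4}
Collecting zeros: affine points = {(1, 5), (2, 6), (4, 2), (4, 3), (5, 1), (6, 4)}.
Total count |C(F_7)_aff| = 6.


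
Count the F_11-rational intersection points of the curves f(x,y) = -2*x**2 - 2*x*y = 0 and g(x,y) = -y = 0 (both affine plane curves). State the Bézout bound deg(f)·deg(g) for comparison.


Common zeros: {(0, 0)}; count = 1; Bézout bound = 2.

deg(f) = 2, deg(g) = 1, so Bézout bound = 2.
Scan x ∈ F_11. For each x, list the y ∈ F_11 with f(x, y) ≡ 0 and those with g(x, y) ≡ 0 (mod 11); the common zeros in that column are the intersection.
  x = 0: f ≡ 0 at y ∈ {0, 1, 2, 3, 4, 5, 6, 7, 8, 9, 10}; g ≡ 0 at y ∈ {0}; common: {0}.
  x = 1: f ≡ 0 at y ∈ {10}; g ≡ 0 at y ∈ {0}; common: ∅.
  x = 2: f ≡ 0 at y ∈ {9}; g ≡ 0 at y ∈ {0}; common: ∅.
  x = 3: f ≡ 0 at y ∈ {8}; g ≡ 0 at y ∈ {0}; common: ∅.
  x = 4: f ≡ 0 at y ∈ {7}; g ≡ 0 at y ∈ {0}; common: ∅.
  x = 5: f ≡ 0 at y ∈ {6}; g ≡ 0 at y ∈ {0}; common: ∅.
  x = 6: f ≡ 0 at y ∈ {5}; g ≡ 0 at y ∈ {0}; common: ∅.
  x = 7: f ≡ 0 at y ∈ {4}; g ≡ 0 at y ∈ {0}; common: ∅.
  x = 8: f ≡ 0 at y ∈ {3}; g ≡ 0 at y ∈ {0}; common: ∅.
  x = 9: f ≡ 0 at y ∈ {2}; g ≡ 0 at y ∈ {0}; common: ∅.
  x = 10: f ≡ 0 at y ∈ {1}; g ≡ 0 at y ∈ {0}; common: ∅.
Collecting: common zeros = {(0, 0)}, so the count is 1.
Comparison with the Bézout bound: 1 ≤ 2 = deg(f)·deg(g), as expected for curves with no common component (the affine F_11-count falls short of the bound because intersections may lie at infinity, over extension fields, or carry multiplicity).


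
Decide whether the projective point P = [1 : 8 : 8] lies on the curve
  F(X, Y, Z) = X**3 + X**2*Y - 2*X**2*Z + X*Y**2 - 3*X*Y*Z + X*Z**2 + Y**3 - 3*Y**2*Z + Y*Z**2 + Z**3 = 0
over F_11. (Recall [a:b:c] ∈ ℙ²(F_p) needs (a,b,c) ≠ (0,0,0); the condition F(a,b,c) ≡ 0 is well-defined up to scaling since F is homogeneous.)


F(1,8,8) ≡ 6 (mod 11); P is NOT on the curve.

Evaluate F(1, 8, 8) term-by-term (mod 11).
  X**3 ↦ 1·1·1·1 = 1
  X**2*Y ↦ 1·1·8·1 = 8
  -2*X**2*Z ↦ -2·1·1·8 = -16
  X*Y**2 ↦ 1·1·64·1 = 64
  -3*X*Y*Z ↦ -3·1·8·8 = -192
  X*Z**2 ↦ 1·1·1·64 = 64
  Y**3 ↦ 1·1·512·1 = 512
  -3*Y**2*Z ↦ -3·1·64·8 = -1536
  Y*Z**2 ↦ 1·1·8·64 = 512
  Z**3 ↦ 1·1·1·512 = 512
Sum: F(1, 8, 8) = (1) + (8) + (-16) + (64) + (-192) + (64) + (512) + (-1536) + (512) + (512) = -71.
Reducing mod 11: -71 ≡ 6 (mod 11).
Since F(a, b, c) ≡ 6 ≠ 0 (mod 11), P does NOT lie on the curve.


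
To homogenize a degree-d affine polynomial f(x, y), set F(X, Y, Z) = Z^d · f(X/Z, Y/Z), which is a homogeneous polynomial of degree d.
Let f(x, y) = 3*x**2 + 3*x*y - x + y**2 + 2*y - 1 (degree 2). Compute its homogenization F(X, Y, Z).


F(X, Y, Z) = 3*X**2 + 3*X*Y - X*Z + Y**2 + 2*Y*Z - Z**2

deg(f) = 2.
Substitute x = X/Z, y = Y/Z into f, then multiply by Z^2.
  monomial 3·x^2·y^0 ↦ 3·X^2·Y^0·Z^0.
  monomial 3·x^1·y^1 ↦ 3·X^1·Y^1·Z^0.
  monomial -1·x^1·y^0 ↦ -1·X^1·Y^0·Z^1.
  monomial 1·x^0·y^2 ↦ 1·X^0·Y^2·Z^0.
  monomial 2·x^0·y^1 ↦ 2·X^0·Y^1·Z^1.
  monomial -1·x^0·y^0 ↦ -1·X^0·Y^0·Z^2.
Collecting: F(X, Y, Z) = 3*X**2 + 3*X*Y - X*Z + Y**2 + 2*Y*Z - Z**2.


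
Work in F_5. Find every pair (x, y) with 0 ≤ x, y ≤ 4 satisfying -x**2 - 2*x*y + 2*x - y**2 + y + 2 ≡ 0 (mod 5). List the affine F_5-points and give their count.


Affine F_5-points: {(0, 2), (0, 4), (3, 2), (3, 3), (4, 4)}; count = 5.

For each of the 25 pairs (x, y) ∈ F_5², evaluate f(x, y) mod 5. Record the zeros.
  x = 0: [0↦2, 1↦2, 2↦0, 3↦1, 4↦0]  zeros at y ∈ {2, 4}
  x = 1: [0↦3, 1↦1, 2↦2, 3↦1, 4↦3]  zeros at y ∈ ∅
  x = 2: [0↦2, 1↦3, 2↦2, 3↦4, 4↦4]  zeros at y ∈ ∅
  x = 3: [0↦4, 1↦3, 2↦0, 3↦0, 4↦3]  zeros at y ∈ {2, 3}
  x = 4: [0↦4, 1↦1, 2↦1, 3↦4, 4↦0]  zeros at y ∈ {4}
Collecting zeros: affine points = {(0, 2), (0, 4), (3, 2), (3, 3), (4, 4)}.
Total count |C(F_5)_aff| = 5.


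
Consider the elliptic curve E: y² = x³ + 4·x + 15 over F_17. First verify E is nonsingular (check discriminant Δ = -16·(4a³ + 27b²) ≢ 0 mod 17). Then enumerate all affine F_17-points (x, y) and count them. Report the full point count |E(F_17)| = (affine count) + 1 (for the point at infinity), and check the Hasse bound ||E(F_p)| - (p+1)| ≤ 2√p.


Affine points = {(0, 7), (0, 10), (6, 0), (8, 7), (8, 10), (9, 7), (9, 10), (10, 1), (10, 16), (11, 8), (11, 9), (15, 4), (15, 13)}; affine count = 13; |E(F_17)| = 14.

Discriminant check: Δ ∝ 4a³ + 27b² = 4·4³ + 27·15² = 4·64 + 27·225 ≡ 7 (mod 17). Nonzero ⇒ E is nonsingular.
For each x ∈ F_17, compute rhs = x³ + 4·x + 15 mod 17, then count y ∈ F_17 with y² ≡ rhs.
  x = 0: rhs = 15, matching y values: 7, 10 (2 points).
  x = 1: rhs = 3, matching y values: none (0 points).
  x = 2: rhs = 14, matching y values: none (0 points).
  x = 3: rhs = 3, matching y values: none (0 points).
  x = 4: rhs = 10, matching y values: none (0 points).
  x = 5: rhs = 7, matching y values: none (0 points).
  x = 6: rhs = 0, matching y values: 0 (1 points).
  x = 7: rhs = 12, matching y values: none (0 points).
  x = 8: rhs = 15, matching y values: 7, 10 (2 points).
  x = 9: rhs = 15, matching y values: 7, 10 (2 points).
  x = 10: rhs = 1, matching y values: 1, 16 (2 points).
  x = 11: rhs = 13, matching y values: 8, 9 (2 points).
  x = 12: rhs = 6, matching y values: none (0 points).
  x = 13: rhs = 3, matching y values: none (0 points).
  x = 14: rhs = 10, matching y values: none (0 points).
  x = 15: rhs = 16, matching y values: 4, 13 (2 points).
  x = 16: rhs = 10, matching y values: none (0 points).
Total affine count: 13.
Full point count |E(F_17)| = 13 + 1 = 14.
Hasse bound: |14 − (17+1)| = |-4| = 4 ≤ 2√17 ≈ 8.2462 ✓.


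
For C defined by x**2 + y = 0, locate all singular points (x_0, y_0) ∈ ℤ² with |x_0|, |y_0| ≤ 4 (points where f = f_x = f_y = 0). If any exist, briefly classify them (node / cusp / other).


No singular points in the scanned grid; C is smooth there.

Compute partial derivatives:
  f_x = 2*x.
  f_y = 1.
f_y = 1 is a nonzero constant, so f_y never vanishes: no point (x, y) can satisfy f = f_x = f_y = 0. In particular no (x, y) ∈ {−4, ..., 4}² is singular; the curve is smooth.


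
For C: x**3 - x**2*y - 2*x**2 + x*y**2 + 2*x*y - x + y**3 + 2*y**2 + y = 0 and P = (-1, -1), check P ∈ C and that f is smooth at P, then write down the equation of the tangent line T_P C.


Tangent line at P: 3*x - y + 2 = 0.

Step 1: f(-1, -1) = 0, so P lies on C.
Step 2: partial derivatives
  f_x(x, y) = 3*x**2 - 2*x*y - 4*x + y**2 + 2*y - 1, f_y(x, y) = -x**2 + 2*x*y + 2*x + 3*y**2 + 4*y + 1.
  f_x(P) = 3, f_y(P) = -1 (gradient nonzero, so P is smooth).
Step 3: tangent line at P: 3·(x − -1) + -1·(y − -1) = 0.
Expanding: 3*x - y + 2 = 0.


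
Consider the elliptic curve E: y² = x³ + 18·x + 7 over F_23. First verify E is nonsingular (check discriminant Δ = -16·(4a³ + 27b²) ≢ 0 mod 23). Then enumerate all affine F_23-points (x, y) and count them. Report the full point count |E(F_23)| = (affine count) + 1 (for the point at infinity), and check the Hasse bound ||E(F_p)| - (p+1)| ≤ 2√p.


Affine points = {(1, 7), (1, 16), (6, 3), (6, 20), (7, 4), (7, 19), (9, 1), (9, 22), (11, 8), (11, 15), (13, 0), (14, 6), (14, 17), (15, 8), (15, 15), (19, 3), (19, 20), (20, 8), (20, 15), (21, 3), (21, 20)}; affine count = 21; |E(F_23)| = 22.

Discriminant check: Δ ∝ 4a³ + 27b² = 4·18³ + 27·7² = 4·5832 + 27·49 ≡ 18 (mod 23). Nonzero ⇒ E is nonsingular.
For each x ∈ F_23, compute rhs = x³ + 18·x + 7 mod 23, then count y ∈ F_23 with y² ≡ rhs.
  x = 0: rhs = 7, matching y values: none (0 points).
  x = 1: rhs = 3, matching y values: 7, 16 (2 points).
  x = 2: rhs = 5, matching y values: none (0 points).
  x = 3: rhs = 19, matching y values: none (0 points).
  x = 4: rhs = 5, matching y values: none (0 points).
  x = 5: rhs = 15, matching y values: none (0 points).
  x = 6: rhs = 9, matching y values: 3, 20 (2 points).
  x = 7: rhs = 16, matching y values: 4, 19 (2 points).
  x = 8: rhs = 19, matching y values: none (0 points).
  x = 9: rhs = 1, matching y values: 1, 22 (2 points).
  x = 10: rhs = 14, matching y values: none (0 points).
  x = 11: rhs = 18, matching y values: 8, 15 (2 points).
  x = 12: rhs = 19, matching y values: none (0 points).
  x = 13: rhs = 0, matching y values: 0 (1 points).
  x = 14: rhs = 13, matching y values: 6, 17 (2 points).
  x = 15: rhs = 18, matching y values: 8, 15 (2 points).
  x = 16: rhs = 21, matching y values: none (0 points).
  x = 17: rhs = 5, matching y values: none (0 points).
  x = 18: rhs = 22, matching y values: none (0 points).
  x = 19: rhs = 9, matching y values: 3, 20 (2 points).
  x = 20: rhs = 18, matching y values: 8, 15 (2 points).
  x = 21: rhs = 9, matching y values: 3, 20 (2 points).
  x = 22: rhs = 11, matching y values: none (0 points).
Total affine count: 21.
Full point count |E(F_23)| = 21 + 1 = 22.
Hasse bound: |22 − (23+1)| = |-2| = 2 ≤ 2√23 ≈ 9.5917 ✓.


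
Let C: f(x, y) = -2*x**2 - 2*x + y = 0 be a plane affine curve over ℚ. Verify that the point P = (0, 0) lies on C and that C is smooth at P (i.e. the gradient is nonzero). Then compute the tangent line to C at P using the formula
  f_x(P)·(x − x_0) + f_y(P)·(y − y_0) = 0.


Tangent line at P: -2*x + y = 0.

Step 1: f(0, 0) = 0, so P lies on C.
Step 2: partial derivatives
  f_x(x, y) = -4*x - 2, f_y(x, y) = 1.
  f_x(P) = -2, f_y(P) = 1 (gradient nonzero, so P is smooth).
Step 3: tangent line at P: -2·(x − 0) + 1·(y − 0) = 0.
Expanding: -2*x + y = 0.


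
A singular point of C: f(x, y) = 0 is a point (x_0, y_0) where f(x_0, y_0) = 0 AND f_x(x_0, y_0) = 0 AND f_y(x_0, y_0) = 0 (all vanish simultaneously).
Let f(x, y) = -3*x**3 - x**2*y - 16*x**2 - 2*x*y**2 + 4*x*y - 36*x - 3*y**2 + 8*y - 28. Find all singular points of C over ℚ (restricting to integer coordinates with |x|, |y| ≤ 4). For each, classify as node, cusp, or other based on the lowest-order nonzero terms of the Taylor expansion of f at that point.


Singular points: {(-2, 2)}; classification: cusp.

Compute partial derivatives:
  f_x = -9*x**2 - 2*x*y - 32*x - 2*y**2 + 4*y - 36.
  f_y = -x**2 - 4*x*y + 4*x - 6*y + 8.
Scan x_0 ∈ {−4, ..., 4}. For each x_0, f_y(x_0, y) is a polynomial in y; find its integer roots y ∈ {−4, ..., 4}, then test f_x and f at those candidates.
  x = -4: f_y(-4, y) = 10*y - 24; no integer root y with |y| ≤ 4.
  x = -3: f_y(-3, y) = 6*y - 13; no integer root y with |y| ≤ 4.
  x = -2: f_y(-2, y) = 2*y - 4; vanishes at y ∈ {2}. (-2, 2): f_x = 0, f = 0 — SINGULAR.
  x = -1: f_y(-1, y) = 3 - 2*y; no integer root y with |y| ≤ 4.
  x = 0: f_y(0, y) = 8 - 6*y; no integer root y with |y| ≤ 4.
  x = 1: f_y(1, y) = 11 - 10*y; no integer root y with |y| ≤ 4.
  x = 2: f_y(2, y) = 12 - 14*y; no integer root y with |y| ≤ 4.
  x = 3: f_y(3, y) = 11 - 18*y; no integer root y with |y| ≤ 4.
  x = 4: f_y(4, y) = 8 - 22*y; no integer root y with |y| ≤ 4.
Only singular point on the grid: (-2, 2).
Classify: substitute x = -2 + u, y = 2 + v and expand: f = -3*u**3 - u**2*v - 2*u*v**2 + v**2.
No constant or linear terms (consistent with a singular point). Quadratic part: v**2. Cubic part: -3*u**3 - u**2*v - 2*u*v**2.
The quadratic part v**2 is a perfect square, so there is a single (double) tangent line v = 0, i.e. y = 2. Restricting the cubic part to that line (v = 0) leaves -3*u**3 ≠ 0, so f is not divisible by v and the branch is v² ≈ 3*u**3 to lowest order — this is a cusp.
Classification: cusp.


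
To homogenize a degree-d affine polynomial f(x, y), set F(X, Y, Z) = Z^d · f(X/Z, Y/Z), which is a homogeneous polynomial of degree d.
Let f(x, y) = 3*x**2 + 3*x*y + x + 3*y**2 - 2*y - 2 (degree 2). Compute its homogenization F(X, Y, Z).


F(X, Y, Z) = 3*X**2 + 3*X*Y + X*Z + 3*Y**2 - 2*Y*Z - 2*Z**2

deg(f) = 2.
Substitute x = X/Z, y = Y/Z into f, then multiply by Z^2.
  monomial 3·x^2·y^0 ↦ 3·X^2·Y^0·Z^0.
  monomial 3·x^1·y^1 ↦ 3·X^1·Y^1·Z^0.
  monomial 1·x^1·y^0 ↦ 1·X^1·Y^0·Z^1.
  monomial 3·x^0·y^2 ↦ 3·X^0·Y^2·Z^0.
  monomial -2·x^0·y^1 ↦ -2·X^0·Y^1·Z^1.
  monomial -2·x^0·y^0 ↦ -2·X^0·Y^0·Z^2.
Collecting: F(X, Y, Z) = 3*X**2 + 3*X*Y + X*Z + 3*Y**2 - 2*Y*Z - 2*Z**2.


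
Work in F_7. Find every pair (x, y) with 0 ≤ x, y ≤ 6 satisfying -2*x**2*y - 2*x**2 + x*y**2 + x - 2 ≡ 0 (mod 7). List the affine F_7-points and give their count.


Affine F_7-points: {(1, 3), (1, 6), (2, 1), (2, 3)}; count = 4.

For each of the 49 pairs (x, y) ∈ F_7², evaluate f(x, y) mod 7. Record the zeros.
  x = 0: [0↦5, 1↦5, 2↦5, 3↦5, 4↦5, 5↦5, 6↦5]  zeros at y ∈ ∅
  x = 1: [0↦4, 1↦3, 2↦4, 3↦0, 4↦5, 5↦5, 6↦0]  zeros at y ∈ {3, 6}
  x = 2: [0↦6, 1↦0, 2↦5, 3↦0, 4↦6, 5↦2, 6↦2]  zeros at y ∈ {1, 3}
  x = 3: [0↦4, 1↦3, 2↦1, 3↦5, 4↦1, 5↦3, 6↦4]  zeros at y ∈ ∅
  x = 4: [0↦5, 1↦5, 2↦6, 3↦1, 4↦4, 5↦1, 6↦6]  zeros at y ∈ ∅
  x = 5: [0↦2, 1↦6, 2↦6, 3↦2, 4↦1, 5↦3, 6↦1]  zeros at y ∈ ∅
  x = 6: [0↦2, 1↦6, 2↦1, 3↦1, 4↦6, 5↦2, 6↦3]  zeros at y ∈ ∅
Collecting zeros: affine points = {(1, 3), (1, 6), (2, 1), (2, 3)}.
Total count |C(F_7)_aff| = 4.


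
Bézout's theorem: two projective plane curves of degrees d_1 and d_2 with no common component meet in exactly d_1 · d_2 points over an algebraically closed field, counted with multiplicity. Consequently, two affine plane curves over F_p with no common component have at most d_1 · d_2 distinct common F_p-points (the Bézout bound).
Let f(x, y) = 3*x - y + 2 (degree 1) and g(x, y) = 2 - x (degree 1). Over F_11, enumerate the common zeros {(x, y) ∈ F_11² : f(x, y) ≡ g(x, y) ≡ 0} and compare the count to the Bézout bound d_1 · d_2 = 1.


Common zeros: {(2, 8)}; count = 1; Bézout bound = 1.

deg(f) = 1, deg(g) = 1, so Bézout bound = 1.
Scan x ∈ F_11. For each x, list the y ∈ F_11 with f(x, y) ≡ 0 and those with g(x, y) ≡ 0 (mod 11); the common zeros in that column are the intersection.
  x = 0: f ≡ 0 at y ∈ {2}; g ≡ 0 at y ∈ ∅; common: ∅.
  x = 1: f ≡ 0 at y ∈ {5}; g ≡ 0 at y ∈ ∅; common: ∅.
  x = 2: f ≡ 0 at y ∈ {8}; g ≡ 0 at y ∈ {0, 1, 2, 3, 4, 5, 6, 7, 8, 9, 10}; common: {8}.
  x = 3: f ≡ 0 at y ∈ {0}; g ≡ 0 at y ∈ ∅; common: ∅.
  x = 4: f ≡ 0 at y ∈ {3}; g ≡ 0 at y ∈ ∅; common: ∅.
  x = 5: f ≡ 0 at y ∈ {6}; g ≡ 0 at y ∈ ∅; common: ∅.
  x = 6: f ≡ 0 at y ∈ {9}; g ≡ 0 at y ∈ ∅; common: ∅.
  x = 7: f ≡ 0 at y ∈ {1}; g ≡ 0 at y ∈ ∅; common: ∅.
  x = 8: f ≡ 0 at y ∈ {4}; g ≡ 0 at y ∈ ∅; common: ∅.
  x = 9: f ≡ 0 at y ∈ {7}; g ≡ 0 at y ∈ ∅; common: ∅.
  x = 10: f ≡ 0 at y ∈ {10}; g ≡ 0 at y ∈ ∅; common: ∅.
Collecting: common zeros = {(2, 8)}, so the count is 1.
Comparison with the Bézout bound: 1 ≤ 1 = deg(f)·deg(g), as expected for curves with no common component (the bound is attained).


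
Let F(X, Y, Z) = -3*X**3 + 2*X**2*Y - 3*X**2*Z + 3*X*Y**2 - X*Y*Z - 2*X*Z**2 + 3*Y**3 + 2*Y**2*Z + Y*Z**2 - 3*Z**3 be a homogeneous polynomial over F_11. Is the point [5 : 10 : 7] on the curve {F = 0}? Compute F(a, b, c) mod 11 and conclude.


F(5,10,7) ≡ 7 (mod 11); P is NOT on the curve.

Evaluate F(5, 10, 7) term-by-term (mod 11).
  -3*X**3 ↦ -3·125·1·1 = -375
  2*X**2*Y ↦ 2·25·10·1 = 500
  -3*X**2*Z ↦ -3·25·1·7 = -525
  3*X*Y**2 ↦ 3·5·100·1 = 1500
  -X*Y*Z ↦ -1·5·10·7 = -350
  -2*X*Z**2 ↦ -2·5·1·49 = -490
  3*Y**3 ↦ 3·1·1000·1 = 3000
  2*Y**2*Z ↦ 2·1·100·7 = 1400
  Y*Z**2 ↦ 1·1·10·49 = 490
  -3*Z**3 ↦ -3·1·1·343 = -1029
Sum: F(5, 10, 7) = (-375) + (500) + (-525) + (1500) + (-350) + (-490) + (3000) + (1400) + (490) + (-1029) = 4121.
Reducing mod 11: 4121 ≡ 7 (mod 11).
Since F(a, b, c) ≡ 7 ≠ 0 (mod 11), P does NOT lie on the curve.


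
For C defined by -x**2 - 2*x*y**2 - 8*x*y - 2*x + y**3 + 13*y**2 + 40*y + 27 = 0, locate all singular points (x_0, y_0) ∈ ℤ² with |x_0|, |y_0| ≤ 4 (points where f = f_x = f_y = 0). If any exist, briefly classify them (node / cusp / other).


Singular points: {(3, -2)}; classification: node.

Compute partial derivatives:
  f_x = -2*x - 2*y**2 - 8*y - 2.
  f_y = -4*x*y - 8*x + 3*y**2 + 26*y + 40.
Scan x_0 ∈ {−4, ..., 4}. For each x_0, f_y(x_0, y) is a polynomial in y; find its integer roots y ∈ {−4, ..., 4}, then test f_x and f at those candidates.
  x = -4: f_y(-4, y) = 3*y**2 + 42*y + 72; vanishes at y ∈ {-2}. (-4, -2): f_x = 14 ≠ 0.
  x = -3: f_y(-3, y) = 3*y**2 + 38*y + 64; vanishes at y ∈ {-2}. (-3, -2): f_x = 12 ≠ 0.
  x = -2: f_y(-2, y) = 3*y**2 + 34*y + 56; vanishes at y ∈ {-2}. (-2, -2): f_x = 10 ≠ 0.
  x = -1: f_y(-1, y) = 3*y**2 + 30*y + 48; vanishes at y ∈ {-2}. (-1, -2): f_x = 8 ≠ 0.
  x = 0: f_y(0, y) = 3*y**2 + 26*y + 40; vanishes at y ∈ {-2}. (0, -2): f_x = 6 ≠ 0.
  x = 1: f_y(1, y) = 3*y**2 + 22*y + 32; vanishes at y ∈ {-2}. (1, -2): f_x = 4 ≠ 0.
  x = 2: f_y(2, y) = 3*y**2 + 18*y + 24; vanishes at y ∈ {-4, -2}. (2, -4): f_x = -6 ≠ 0; (2, -2): f_x = 2 ≠ 0.
  x = 3: f_y(3, y) = 3*y**2 + 14*y + 16; vanishes at y ∈ {-2}. (3, -2): f_x = 0, f = 0 — SINGULAR.
  x = 4: f_y(4, y) = 3*y**2 + 10*y + 8; vanishes at y ∈ {-2}. (4, -2): f_x = -2 ≠ 0.
Only singular point on the grid: (3, -2).
Classify: substitute x = 3 + u, y = -2 + v and expand: f = -u**2 - 2*u*v**2 + v**3 + v**2.
No constant or linear terms (consistent with a singular point). Quadratic part: -u**2 + v**2. Cubic part: -2*u*v**2 + v**3.
The quadratic part v**2 - u**2 = (v − u)(v + u) splits into two distinct linear factors, so there are two distinct tangent lines y − -2 = ±(x − 3) — this is a node (ordinary double point).
Classification: node.


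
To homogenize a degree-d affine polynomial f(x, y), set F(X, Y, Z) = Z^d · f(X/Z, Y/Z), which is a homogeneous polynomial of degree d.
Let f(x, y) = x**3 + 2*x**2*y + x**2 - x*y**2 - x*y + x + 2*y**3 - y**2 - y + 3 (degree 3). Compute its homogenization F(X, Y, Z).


F(X, Y, Z) = X**3 + 2*X**2*Y + X**2*Z - X*Y**2 - X*Y*Z + X*Z**2 + 2*Y**3 - Y**2*Z - Y*Z**2 + 3*Z**3

deg(f) = 3.
Substitute x = X/Z, y = Y/Z into f, then multiply by Z^3.
  monomial 1·x^3·y^0 ↦ 1·X^3·Y^0·Z^0.
  monomial 2·x^2·y^1 ↦ 2·X^2·Y^1·Z^0.
  monomial 1·x^2·y^0 ↦ 1·X^2·Y^0·Z^1.
  monomial -1·x^1·y^2 ↦ -1·X^1·Y^2·Z^0.
  monomial -1·x^1·y^1 ↦ -1·X^1·Y^1·Z^1.
  monomial 1·x^1·y^0 ↦ 1·X^1·Y^0·Z^2.
  monomial 2·x^0·y^3 ↦ 2·X^0·Y^3·Z^0.
  monomial -1·x^0·y^2 ↦ -1·X^0·Y^2·Z^1.
  monomial -1·x^0·y^1 ↦ -1·X^0·Y^1·Z^2.
  monomial 3·x^0·y^0 ↦ 3·X^0·Y^0·Z^3.
Collecting: F(X, Y, Z) = X**3 + 2*X**2*Y + X**2*Z - X*Y**2 - X*Y*Z + X*Z**2 + 2*Y**3 - Y**2*Z - Y*Z**2 + 3*Z**3.


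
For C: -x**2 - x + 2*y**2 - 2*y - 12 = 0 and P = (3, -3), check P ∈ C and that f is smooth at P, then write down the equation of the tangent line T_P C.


Tangent line at P: -7*x - 14*y - 21 = 0.

Step 1: f(3, -3) = 0, so P lies on C.
Step 2: partial derivatives
  f_x(x, y) = -2*x - 1, f_y(x, y) = 4*y - 2.
  f_x(P) = -7, f_y(P) = -14 (gradient nonzero, so P is smooth).
Step 3: tangent line at P: -7·(x − 3) + -14·(y − -3) = 0.
Expanding: -7*x - 14*y - 21 = 0.


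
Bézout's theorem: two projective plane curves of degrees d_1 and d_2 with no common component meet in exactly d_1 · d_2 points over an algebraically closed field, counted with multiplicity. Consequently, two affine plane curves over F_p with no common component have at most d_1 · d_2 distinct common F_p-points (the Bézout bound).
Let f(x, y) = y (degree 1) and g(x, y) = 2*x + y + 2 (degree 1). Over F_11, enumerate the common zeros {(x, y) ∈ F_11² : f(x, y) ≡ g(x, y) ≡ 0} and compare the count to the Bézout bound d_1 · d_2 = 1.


Common zeros: {(10, 0)}; count = 1; Bézout bound = 1.

deg(f) = 1, deg(g) = 1, so Bézout bound = 1.
Scan x ∈ F_11. For each x, list the y ∈ F_11 with f(x, y) ≡ 0 and those with g(x, y) ≡ 0 (mod 11); the common zeros in that column are the intersection.
  x = 0: f ≡ 0 at y ∈ {0}; g ≡ 0 at y ∈ {9}; common: ∅.
  x = 1: f ≡ 0 at y ∈ {0}; g ≡ 0 at y ∈ {7}; common: ∅.
  x = 2: f ≡ 0 at y ∈ {0}; g ≡ 0 at y ∈ {5}; common: ∅.
  x = 3: f ≡ 0 at y ∈ {0}; g ≡ 0 at y ∈ {3}; common: ∅.
  x = 4: f ≡ 0 at y ∈ {0}; g ≡ 0 at y ∈ {1}; common: ∅.
  x = 5: f ≡ 0 at y ∈ {0}; g ≡ 0 at y ∈ {10}; common: ∅.
  x = 6: f ≡ 0 at y ∈ {0}; g ≡ 0 at y ∈ {8}; common: ∅.
  x = 7: f ≡ 0 at y ∈ {0}; g ≡ 0 at y ∈ {6}; common: ∅.
  x = 8: f ≡ 0 at y ∈ {0}; g ≡ 0 at y ∈ {4}; common: ∅.
  x = 9: f ≡ 0 at y ∈ {0}; g ≡ 0 at y ∈ {2}; common: ∅.
  x = 10: f ≡ 0 at y ∈ {0}; g ≡ 0 at y ∈ {0}; common: {0}.
Collecting: common zeros = {(10, 0)}, so the count is 1.
Comparison with the Bézout bound: 1 ≤ 1 = deg(f)·deg(g), as expected for curves with no common component (the bound is attained).


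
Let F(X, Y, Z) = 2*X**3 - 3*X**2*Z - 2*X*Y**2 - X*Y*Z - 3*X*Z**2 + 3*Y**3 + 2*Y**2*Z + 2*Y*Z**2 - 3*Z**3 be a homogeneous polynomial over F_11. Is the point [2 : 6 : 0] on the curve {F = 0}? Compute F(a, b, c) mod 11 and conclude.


F(2,6,0) ≡ 3 (mod 11); P is NOT on the curve.

Evaluate F(2, 6, 0) term-by-term (mod 11).
  2*X**3 ↦ 2·8·1·1 = 16
  -3*X**2*Z ↦ -3·4·1·0 = 0
  -2*X*Y**2 ↦ -2·2·36·1 = -144
  -X*Y*Z ↦ -1·2·6·0 = 0
  -3*X*Z**2 ↦ -3·2·1·0 = 0
  3*Y**3 ↦ 3·1·216·1 = 648
  2*Y**2*Z ↦ 2·1·36·0 = 0
  2*Y*Z**2 ↦ 2·1·6·0 = 0
  -3*Z**3 ↦ -3·1·1·0 = 0
Sum: F(2, 6, 0) = (16) + (0) + (-144) + (0) + (0) + (648) + (0) + (0) + (0) = 520.
Reducing mod 11: 520 ≡ 3 (mod 11).
Since F(a, b, c) ≡ 3 ≠ 0 (mod 11), P does NOT lie on the curve.
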